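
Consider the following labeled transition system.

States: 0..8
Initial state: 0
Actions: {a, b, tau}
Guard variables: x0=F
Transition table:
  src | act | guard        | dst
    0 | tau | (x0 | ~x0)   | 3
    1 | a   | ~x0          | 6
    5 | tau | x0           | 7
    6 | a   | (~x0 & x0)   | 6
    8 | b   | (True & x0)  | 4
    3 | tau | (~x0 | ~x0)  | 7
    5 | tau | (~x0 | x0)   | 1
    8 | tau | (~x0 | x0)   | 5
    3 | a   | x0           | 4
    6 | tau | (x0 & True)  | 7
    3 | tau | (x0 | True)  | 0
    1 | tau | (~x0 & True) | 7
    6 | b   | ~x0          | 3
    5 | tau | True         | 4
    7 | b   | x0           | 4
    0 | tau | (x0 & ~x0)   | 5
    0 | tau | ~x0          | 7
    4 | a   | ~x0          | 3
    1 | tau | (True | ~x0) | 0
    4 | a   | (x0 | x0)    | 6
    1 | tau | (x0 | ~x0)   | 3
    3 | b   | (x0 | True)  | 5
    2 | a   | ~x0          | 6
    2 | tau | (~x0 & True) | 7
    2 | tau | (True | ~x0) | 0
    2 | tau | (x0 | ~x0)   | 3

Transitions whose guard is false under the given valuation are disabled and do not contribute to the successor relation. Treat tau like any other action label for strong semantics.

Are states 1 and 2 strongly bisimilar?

Answer: BISIMILAR

Trace:
Compute ~ classes (split until stable):
  π0 = {{0,1,2,3,4,5,6,7,8}}
  π1 = {{0,5,8},{1,2},{3},{4},{6},{7}}
  π2 = {{0},{1,2},{3},{4},{5},{6},{7},{8}}
stable after 3 split(s): 8 block(s)
class of 1: {1,2}; class of 2: {1,2}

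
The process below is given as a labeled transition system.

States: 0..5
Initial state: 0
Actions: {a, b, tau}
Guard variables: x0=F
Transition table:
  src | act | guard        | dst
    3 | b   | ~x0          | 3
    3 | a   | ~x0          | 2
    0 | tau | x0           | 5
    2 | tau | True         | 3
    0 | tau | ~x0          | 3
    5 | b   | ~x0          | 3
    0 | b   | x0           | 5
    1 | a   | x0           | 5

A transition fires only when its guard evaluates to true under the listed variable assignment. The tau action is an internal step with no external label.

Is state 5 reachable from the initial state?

Answer: UNREACHABLE

Working:
Guard filter leaves 5 enabled edge(s).
Layer 0: {0}
Layer 1: {3}  cumulative {0,3}
Layer 2: {2}  cumulative {0,2,3}
Reachable = {0,2,3}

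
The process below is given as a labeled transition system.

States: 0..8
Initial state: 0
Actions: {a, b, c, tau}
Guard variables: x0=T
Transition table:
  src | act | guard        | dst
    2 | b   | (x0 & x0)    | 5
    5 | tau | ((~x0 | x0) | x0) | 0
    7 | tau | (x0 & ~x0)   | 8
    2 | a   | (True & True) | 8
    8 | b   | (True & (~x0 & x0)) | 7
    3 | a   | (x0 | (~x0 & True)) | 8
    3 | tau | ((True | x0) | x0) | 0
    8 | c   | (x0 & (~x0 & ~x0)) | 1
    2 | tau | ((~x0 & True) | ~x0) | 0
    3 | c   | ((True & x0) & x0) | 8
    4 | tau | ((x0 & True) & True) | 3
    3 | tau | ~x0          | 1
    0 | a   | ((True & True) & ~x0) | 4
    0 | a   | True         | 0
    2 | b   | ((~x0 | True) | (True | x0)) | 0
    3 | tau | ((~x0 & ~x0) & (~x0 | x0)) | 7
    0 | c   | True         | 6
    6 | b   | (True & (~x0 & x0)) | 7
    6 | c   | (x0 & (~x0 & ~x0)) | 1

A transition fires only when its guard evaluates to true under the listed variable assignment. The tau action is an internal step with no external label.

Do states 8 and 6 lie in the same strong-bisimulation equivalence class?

Refine partition for ~:
  π0 = {{0,1,2,3,4,5,6,7,8}}
  π1 = {{0},{1,6,7,8},{2},{3},{4,5}}
  π2 = {{0},{1,6,7,8},{2},{3},{4},{5}}
6 equivalence class(es) (converged in 3)
8∈{1,6,7,8}, 6∈{1,6,7,8}

Answer: BISIMILAR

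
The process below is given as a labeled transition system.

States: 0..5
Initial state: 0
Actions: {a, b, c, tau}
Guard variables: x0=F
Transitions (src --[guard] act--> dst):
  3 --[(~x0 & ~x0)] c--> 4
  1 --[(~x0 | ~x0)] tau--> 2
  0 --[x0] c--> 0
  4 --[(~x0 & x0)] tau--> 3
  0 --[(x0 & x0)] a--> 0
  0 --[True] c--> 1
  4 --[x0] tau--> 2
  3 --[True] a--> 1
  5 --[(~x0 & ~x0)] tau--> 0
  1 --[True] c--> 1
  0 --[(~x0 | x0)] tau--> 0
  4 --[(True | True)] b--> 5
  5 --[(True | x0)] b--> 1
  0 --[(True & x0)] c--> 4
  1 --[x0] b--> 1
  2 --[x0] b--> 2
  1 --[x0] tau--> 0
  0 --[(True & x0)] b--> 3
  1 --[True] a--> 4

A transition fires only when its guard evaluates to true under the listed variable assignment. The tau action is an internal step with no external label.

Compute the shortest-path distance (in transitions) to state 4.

BFS to 4:
  L0 = {0}
  L1 = {1}
  L2 = {2,4}
4 enters at depth 2; path c·a

Answer: 2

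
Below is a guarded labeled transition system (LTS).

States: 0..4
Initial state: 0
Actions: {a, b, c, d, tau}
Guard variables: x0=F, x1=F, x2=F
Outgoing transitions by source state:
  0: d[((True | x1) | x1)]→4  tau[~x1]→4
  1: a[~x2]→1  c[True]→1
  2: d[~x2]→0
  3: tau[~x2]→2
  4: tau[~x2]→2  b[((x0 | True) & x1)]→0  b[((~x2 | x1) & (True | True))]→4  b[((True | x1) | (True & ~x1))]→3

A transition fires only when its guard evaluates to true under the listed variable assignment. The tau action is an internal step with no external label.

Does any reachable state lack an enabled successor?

Answer: DEADLOCK-FREE

Trace:
Reachable = {0,2,3,4}
  0: d→4  tau→4  [2 exit(s)]
  2: d→0  [1 exit(s)]
  3: tau→2  [1 exit(s)]
  4: b→3  b→4  tau→2  [3 exit(s)]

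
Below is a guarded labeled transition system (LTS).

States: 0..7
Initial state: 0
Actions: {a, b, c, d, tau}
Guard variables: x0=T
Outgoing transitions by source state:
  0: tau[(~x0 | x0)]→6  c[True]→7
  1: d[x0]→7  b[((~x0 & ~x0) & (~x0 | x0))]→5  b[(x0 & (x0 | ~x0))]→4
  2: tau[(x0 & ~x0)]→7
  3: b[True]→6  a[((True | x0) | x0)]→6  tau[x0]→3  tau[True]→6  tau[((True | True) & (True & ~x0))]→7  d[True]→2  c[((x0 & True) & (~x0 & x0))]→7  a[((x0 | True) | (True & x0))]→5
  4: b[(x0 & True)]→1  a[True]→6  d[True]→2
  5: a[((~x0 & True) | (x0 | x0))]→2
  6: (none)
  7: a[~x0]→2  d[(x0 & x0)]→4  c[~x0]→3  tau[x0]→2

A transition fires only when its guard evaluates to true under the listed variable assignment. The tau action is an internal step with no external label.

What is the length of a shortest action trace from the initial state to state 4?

Answer: 2

Trace:
BFS to 4:
  Layer 0: {0}
  Layer 1: {6,7}
  Layer 2: {2,4}
4 enters at depth 2; path c·d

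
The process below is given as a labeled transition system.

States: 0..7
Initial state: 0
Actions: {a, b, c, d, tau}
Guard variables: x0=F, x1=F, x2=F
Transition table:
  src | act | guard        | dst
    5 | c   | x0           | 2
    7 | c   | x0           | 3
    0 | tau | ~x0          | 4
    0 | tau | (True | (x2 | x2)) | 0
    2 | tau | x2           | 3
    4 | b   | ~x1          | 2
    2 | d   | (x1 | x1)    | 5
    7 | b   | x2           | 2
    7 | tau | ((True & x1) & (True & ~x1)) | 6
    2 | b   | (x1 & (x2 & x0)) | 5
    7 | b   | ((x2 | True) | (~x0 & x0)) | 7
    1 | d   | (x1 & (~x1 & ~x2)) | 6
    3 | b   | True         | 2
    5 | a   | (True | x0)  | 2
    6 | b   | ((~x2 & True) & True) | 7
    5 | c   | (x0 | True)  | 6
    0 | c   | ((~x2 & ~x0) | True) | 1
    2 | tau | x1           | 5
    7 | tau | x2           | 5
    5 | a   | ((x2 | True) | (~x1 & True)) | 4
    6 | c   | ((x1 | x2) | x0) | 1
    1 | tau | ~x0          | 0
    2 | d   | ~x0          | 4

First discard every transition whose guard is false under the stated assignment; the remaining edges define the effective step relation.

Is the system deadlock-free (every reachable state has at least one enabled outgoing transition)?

Answer: DEADLOCK-FREE

Trace:
Reach set: {0,1,2,4}
  0: c→1  tau→0  tau→4  [3 out]
  1: tau→0  [1 out]
  2: d→4  [1 out]
  4: b→2  [1 out]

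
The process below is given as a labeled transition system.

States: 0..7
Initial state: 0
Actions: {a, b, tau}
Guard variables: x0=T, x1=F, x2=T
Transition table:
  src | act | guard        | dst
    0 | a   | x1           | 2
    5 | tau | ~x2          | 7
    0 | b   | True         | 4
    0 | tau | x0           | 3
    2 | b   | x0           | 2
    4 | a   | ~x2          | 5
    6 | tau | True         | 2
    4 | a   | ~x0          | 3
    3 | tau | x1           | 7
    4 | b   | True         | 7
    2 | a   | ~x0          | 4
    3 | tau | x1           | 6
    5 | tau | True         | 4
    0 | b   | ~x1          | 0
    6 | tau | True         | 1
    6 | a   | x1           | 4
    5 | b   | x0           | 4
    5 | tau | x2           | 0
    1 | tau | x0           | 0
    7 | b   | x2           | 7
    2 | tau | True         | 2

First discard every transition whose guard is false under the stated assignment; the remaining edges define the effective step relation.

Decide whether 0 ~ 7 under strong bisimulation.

Refine partition for ~:
  P[0] = {{0,1,2,3,4,5,6,7}}
  P[1] = {{0,2,5},{1,6},{3},{4,7}}
  P[2] = {{0},{1},{2},{3},{4,7},{5},{6}}
stable after 3 split(s): 7 block(s)
0∈{0}, 7∈{4,7}

Answer: NOT BISIMILAR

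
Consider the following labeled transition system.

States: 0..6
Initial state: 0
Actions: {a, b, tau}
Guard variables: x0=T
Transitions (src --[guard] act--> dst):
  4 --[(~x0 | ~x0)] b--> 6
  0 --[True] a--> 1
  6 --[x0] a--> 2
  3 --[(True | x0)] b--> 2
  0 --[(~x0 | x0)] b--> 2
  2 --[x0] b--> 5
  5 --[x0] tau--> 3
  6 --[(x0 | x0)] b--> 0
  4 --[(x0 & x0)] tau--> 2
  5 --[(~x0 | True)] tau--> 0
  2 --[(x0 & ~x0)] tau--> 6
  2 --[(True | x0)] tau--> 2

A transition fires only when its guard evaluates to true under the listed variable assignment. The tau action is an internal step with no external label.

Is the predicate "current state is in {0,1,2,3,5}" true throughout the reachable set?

Inv-set: {0,1,2,3,5}
R = {0,1,2,3,5}
  0: ✓
  1: ✓
  2: ✓
  3: ✓
  5: ✓

Answer: INVARIANT HOLDS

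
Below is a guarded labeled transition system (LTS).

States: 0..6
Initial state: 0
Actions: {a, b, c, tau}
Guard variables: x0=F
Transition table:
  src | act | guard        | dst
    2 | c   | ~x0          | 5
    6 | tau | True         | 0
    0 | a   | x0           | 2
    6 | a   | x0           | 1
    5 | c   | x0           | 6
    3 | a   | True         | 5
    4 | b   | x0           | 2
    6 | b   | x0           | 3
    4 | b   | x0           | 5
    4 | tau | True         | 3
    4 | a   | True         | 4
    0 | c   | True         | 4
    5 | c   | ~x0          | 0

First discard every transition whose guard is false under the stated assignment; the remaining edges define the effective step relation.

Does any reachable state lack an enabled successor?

Reachable = {0,3,4,5}
  0: c→4  [deg 1]
  3: a→5  [deg 1]
  4: a→4  tau→3  [deg 2]
  5: c→0  [deg 1]

Answer: DEADLOCK-FREE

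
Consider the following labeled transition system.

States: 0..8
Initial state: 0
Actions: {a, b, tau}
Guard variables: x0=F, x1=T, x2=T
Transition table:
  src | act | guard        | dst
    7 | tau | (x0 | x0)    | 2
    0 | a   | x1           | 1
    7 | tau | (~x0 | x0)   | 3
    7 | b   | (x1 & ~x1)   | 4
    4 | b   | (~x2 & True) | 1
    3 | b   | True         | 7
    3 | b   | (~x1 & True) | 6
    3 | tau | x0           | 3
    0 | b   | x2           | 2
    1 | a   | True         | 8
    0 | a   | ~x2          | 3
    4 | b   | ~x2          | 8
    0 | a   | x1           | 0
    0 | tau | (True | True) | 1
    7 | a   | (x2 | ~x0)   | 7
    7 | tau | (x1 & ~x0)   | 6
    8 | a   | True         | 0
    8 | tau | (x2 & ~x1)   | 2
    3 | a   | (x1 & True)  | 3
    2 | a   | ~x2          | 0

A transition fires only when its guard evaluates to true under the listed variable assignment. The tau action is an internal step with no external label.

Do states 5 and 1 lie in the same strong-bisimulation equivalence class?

Answer: NOT BISIMILAR

Analysis:
Refine partition for ~:
  round 0: {{0,1,2,3,4,5,6,7,8}}
  round 1: {{0},{1,8},{2,4,5,6},{3},{7}}
  round 2: {{0},{1},{2,4,5,6},{3},{7},{8}}
Fixed point at round 3; 6 class(es).
class of 5: {2,4,5,6}; class of 1: {1}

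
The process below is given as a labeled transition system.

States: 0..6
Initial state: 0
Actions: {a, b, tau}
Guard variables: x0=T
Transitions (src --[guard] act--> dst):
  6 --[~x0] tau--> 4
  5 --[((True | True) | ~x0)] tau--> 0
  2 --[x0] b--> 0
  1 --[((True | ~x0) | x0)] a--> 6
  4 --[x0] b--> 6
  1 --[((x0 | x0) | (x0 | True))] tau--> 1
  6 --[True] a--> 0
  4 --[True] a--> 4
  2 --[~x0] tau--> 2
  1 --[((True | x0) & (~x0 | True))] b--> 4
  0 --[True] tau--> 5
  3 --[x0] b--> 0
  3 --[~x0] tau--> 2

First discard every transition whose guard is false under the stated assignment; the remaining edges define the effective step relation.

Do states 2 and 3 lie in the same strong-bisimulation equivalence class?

Compute ~ classes (split until stable):
  P[0] = {{0,1,2,3,4,5,6}}
  P[1] = {{0,5},{1},{2,3},{4},{6}}
stable after 2 split(s): 5 block(s)
2∈{2,3}, 3∈{2,3}

Answer: BISIMILAR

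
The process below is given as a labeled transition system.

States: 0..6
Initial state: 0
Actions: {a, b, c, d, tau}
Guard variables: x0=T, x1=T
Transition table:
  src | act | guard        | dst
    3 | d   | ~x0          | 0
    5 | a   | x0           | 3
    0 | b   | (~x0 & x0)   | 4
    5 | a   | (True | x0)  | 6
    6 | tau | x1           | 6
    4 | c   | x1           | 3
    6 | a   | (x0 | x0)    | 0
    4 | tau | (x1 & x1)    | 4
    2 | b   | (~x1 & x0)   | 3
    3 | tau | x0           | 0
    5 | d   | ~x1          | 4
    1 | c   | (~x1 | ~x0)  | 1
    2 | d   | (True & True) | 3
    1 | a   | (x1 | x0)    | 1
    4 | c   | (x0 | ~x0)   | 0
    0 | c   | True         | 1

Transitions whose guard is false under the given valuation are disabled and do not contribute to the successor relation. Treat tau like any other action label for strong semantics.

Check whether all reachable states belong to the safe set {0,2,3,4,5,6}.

Inv-set: {0,2,3,4,5,6}
R = {0,1}
  0: safe
  1: outside
reach 1 via c — violates

Answer: INVARIANT VIOLATED at state 1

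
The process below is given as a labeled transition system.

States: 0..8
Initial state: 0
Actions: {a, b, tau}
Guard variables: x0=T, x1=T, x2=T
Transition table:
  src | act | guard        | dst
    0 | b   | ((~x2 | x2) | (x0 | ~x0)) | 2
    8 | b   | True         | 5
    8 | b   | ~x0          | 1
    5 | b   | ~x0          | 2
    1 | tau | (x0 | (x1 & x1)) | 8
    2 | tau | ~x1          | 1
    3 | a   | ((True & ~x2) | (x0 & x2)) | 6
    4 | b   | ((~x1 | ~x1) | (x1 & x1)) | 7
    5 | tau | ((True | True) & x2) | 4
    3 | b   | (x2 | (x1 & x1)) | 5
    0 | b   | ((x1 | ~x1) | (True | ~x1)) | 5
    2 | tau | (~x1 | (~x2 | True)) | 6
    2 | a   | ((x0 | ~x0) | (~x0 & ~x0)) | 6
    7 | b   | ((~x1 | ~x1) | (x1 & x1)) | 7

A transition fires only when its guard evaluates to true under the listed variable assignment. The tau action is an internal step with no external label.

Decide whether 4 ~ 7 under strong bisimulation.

Answer: BISIMILAR

Trace:
Refine partition for ~:
  π0 = {{0,1,2,3,4,5,6,7,8}}
  π1 = {{0,4,7,8},{1,5},{2},{3},{6}}
  π2 = {{0},{1,5},{2},{3},{4,7},{6},{8}}
  π3 = {{0},{1},{2},{3},{4,7},{5},{6},{8}}
stable after 4 split(s): 8 block(s)
[4]={4,7}  [7]={4,7}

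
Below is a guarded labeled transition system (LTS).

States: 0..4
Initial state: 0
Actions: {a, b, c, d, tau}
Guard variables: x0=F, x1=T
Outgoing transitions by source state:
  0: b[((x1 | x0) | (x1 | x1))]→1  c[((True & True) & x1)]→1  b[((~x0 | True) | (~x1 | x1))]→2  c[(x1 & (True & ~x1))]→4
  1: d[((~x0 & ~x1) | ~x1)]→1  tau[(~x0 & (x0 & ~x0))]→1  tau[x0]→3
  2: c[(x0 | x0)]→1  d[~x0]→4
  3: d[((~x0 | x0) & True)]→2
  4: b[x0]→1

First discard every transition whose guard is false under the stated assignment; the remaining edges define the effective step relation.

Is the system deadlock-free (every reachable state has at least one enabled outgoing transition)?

R = {0,1,2,4}
  0: b→1  b→2  c→1  [3 exit(s)]
  1: ∅  [no exit]
  2: d→4  [1 exit(s)]
  4: ∅  [no exit]
Path to 1: b

Answer: DEADLOCK at state 1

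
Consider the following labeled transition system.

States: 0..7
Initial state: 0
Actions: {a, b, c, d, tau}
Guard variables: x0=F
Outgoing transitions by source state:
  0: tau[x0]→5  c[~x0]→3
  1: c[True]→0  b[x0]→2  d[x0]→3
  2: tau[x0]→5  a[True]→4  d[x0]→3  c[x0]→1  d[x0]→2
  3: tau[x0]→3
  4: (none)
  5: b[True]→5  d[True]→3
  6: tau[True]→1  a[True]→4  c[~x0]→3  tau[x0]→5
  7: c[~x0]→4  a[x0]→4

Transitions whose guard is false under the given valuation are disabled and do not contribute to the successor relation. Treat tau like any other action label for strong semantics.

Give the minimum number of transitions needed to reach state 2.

BFS to 2:
  Layer 0: {0}
  Layer 1: {3}
2 never appears.

Answer: UNREACHABLE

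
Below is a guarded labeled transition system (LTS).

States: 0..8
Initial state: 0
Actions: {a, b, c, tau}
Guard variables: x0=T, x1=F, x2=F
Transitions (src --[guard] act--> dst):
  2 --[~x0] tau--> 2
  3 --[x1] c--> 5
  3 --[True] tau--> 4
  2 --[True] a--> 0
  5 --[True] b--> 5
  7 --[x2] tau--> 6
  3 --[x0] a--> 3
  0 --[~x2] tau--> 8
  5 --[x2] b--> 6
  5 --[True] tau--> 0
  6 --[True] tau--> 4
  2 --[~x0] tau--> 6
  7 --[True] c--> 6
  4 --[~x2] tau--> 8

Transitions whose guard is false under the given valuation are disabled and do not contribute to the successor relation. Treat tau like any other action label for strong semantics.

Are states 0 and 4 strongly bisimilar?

Refine partition for ~:
  π0 = {{0,1,2,3,4,5,6,7,8}}
  π1 = {{0,4,6},{1,8},{2},{3},{5},{7}}
  π2 = {{0,4},{1,8},{2},{3},{5},{6},{7}}
7 equivalence class(es) (converged in 3)
0∈{0,4}, 4∈{0,4}

Answer: BISIMILAR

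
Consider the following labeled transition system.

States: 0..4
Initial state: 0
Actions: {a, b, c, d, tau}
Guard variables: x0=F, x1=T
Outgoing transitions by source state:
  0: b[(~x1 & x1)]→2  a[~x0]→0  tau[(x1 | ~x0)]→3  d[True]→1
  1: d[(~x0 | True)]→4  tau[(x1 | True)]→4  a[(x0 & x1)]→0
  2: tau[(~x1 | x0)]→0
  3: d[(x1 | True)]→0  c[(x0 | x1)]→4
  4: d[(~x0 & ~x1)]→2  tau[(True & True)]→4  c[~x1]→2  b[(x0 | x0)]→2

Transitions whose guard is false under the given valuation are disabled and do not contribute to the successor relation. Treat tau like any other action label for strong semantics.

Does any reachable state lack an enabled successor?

Answer: DEADLOCK-FREE

Working:
Reachable = {0,1,3,4}
  0: a→0  d→1  tau→3  [deg 3]
  1: d→4  tau→4  [deg 2]
  3: c→4  d→0  [deg 2]
  4: tau→4  [deg 1]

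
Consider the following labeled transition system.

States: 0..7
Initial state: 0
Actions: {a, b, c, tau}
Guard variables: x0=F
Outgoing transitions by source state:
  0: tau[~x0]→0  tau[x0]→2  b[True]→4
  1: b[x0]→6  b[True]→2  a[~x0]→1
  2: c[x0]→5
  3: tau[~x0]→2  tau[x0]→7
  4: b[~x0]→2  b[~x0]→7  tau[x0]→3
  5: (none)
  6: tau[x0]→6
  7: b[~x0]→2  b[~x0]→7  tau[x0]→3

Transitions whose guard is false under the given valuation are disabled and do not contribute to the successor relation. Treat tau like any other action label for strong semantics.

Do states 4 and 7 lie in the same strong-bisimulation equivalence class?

Refine partition for ~:
  round 0: {{0,1,2,3,4,5,6,7}}
  round 1: {{0},{1},{2,5,6},{3},{4,7}}
Fixed point at round 2; 5 class(es).
class of 4: {4,7}; class of 7: {4,7}

Answer: BISIMILAR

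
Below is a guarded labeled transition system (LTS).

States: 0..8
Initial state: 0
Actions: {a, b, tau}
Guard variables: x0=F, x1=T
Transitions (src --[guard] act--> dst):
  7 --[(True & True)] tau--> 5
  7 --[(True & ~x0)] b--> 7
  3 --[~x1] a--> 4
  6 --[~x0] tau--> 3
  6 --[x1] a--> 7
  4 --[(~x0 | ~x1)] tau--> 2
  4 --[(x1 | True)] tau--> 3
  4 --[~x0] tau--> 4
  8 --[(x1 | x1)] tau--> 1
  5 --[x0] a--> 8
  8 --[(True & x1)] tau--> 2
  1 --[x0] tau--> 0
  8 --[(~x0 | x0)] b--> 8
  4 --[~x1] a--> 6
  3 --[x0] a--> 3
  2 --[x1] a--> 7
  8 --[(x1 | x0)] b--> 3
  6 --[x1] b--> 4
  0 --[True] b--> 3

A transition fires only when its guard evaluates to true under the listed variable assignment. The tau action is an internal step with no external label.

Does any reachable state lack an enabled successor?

Reachable = {0,3}
  0: b→3  [deg 1]
  3: ∅  [no exit]
trace reaching 3: b

Answer: DEADLOCK at state 3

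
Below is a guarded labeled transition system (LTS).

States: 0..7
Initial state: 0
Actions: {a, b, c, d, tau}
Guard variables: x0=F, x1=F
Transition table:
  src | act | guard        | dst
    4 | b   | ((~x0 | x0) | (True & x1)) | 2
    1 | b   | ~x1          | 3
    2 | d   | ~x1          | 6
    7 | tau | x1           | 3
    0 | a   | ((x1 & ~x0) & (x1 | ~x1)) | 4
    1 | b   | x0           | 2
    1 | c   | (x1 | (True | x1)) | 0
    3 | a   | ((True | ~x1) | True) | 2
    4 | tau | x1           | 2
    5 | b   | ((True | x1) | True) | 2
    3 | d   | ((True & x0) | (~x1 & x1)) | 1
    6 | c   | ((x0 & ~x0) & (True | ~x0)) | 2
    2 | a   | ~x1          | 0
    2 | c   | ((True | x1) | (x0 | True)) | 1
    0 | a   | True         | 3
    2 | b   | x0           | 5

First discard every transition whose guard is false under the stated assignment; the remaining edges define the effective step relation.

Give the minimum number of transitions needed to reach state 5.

Answer: UNREACHABLE

Analysis:
BFS to 5:
  depth 0: {0}
  depth 1: {3}
  depth 2: {2}
  depth 3: {1,6}
5 never appears.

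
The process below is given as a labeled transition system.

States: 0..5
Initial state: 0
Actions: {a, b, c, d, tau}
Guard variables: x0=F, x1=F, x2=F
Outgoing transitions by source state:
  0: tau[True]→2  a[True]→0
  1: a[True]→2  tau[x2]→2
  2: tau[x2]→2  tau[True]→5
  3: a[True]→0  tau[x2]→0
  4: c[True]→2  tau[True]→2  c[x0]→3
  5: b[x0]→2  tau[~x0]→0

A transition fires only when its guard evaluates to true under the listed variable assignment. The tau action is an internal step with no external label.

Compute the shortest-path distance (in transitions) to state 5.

Answer: 2

Working:
Breadth-first toward 5:
  L0 = {0}
  L1 = {2}
  L2 = {5}
first hit 5 at d=2 via tau·tau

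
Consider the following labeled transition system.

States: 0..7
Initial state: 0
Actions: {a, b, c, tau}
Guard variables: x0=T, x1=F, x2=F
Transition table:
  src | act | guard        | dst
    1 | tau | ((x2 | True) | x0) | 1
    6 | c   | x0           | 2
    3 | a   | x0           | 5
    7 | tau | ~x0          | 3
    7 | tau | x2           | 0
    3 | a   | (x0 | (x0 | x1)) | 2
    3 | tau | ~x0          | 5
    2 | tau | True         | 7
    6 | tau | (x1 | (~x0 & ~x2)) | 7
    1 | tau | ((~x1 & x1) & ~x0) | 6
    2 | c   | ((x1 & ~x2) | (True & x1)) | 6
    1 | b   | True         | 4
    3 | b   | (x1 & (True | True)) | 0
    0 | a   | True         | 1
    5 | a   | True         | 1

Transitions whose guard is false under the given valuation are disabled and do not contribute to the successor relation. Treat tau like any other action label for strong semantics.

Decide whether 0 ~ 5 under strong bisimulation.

Compute ~ classes (split until stable):
  P[0] = {{0,1,2,3,4,5,6,7}}
  P[1] = {{0,3,5},{1},{2},{4,7},{6}}
  P[2] = {{0,5},{1},{2},{3},{4,7},{6}}
Fixed point at round 3; 6 class(es).
[0]={0,5}  [5]={0,5}

Answer: BISIMILAR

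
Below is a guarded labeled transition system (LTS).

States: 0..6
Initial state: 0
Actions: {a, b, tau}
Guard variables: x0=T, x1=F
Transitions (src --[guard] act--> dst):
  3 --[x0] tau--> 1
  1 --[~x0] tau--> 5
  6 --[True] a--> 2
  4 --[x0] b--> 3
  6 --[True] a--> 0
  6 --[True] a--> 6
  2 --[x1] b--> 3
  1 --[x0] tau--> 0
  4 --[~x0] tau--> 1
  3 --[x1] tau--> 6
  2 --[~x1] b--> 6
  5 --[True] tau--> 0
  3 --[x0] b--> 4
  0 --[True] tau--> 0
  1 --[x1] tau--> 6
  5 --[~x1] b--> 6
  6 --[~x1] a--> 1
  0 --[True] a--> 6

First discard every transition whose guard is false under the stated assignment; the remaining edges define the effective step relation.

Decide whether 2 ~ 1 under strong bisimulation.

Refine partition for ~:
  round 0: {{0,1,2,3,4,5,6}}
  round 1: {{0},{1},{2,4},{3,5},{6}}
  round 2: {{0},{1},{2},{3},{4},{5},{6}}
7 equivalence class(es) (converged in 3)
[2]={2}  [1]={1}

Answer: NOT BISIMILAR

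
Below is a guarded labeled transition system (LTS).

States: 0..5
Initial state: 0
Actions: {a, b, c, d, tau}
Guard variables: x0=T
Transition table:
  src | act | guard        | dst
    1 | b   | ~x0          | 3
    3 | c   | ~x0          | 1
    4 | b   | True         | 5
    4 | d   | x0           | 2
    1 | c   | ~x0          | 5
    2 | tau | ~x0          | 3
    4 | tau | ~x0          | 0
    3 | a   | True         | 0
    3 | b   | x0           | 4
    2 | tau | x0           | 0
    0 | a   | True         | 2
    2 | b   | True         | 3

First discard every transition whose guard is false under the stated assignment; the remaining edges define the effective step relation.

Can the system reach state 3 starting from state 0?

After dropping false guards: 7 live edges.
Layer 0: {0}
Layer 1: {2}  cumulative {0,2}
Layer 2: {3}  cumulative {0,2,3}
Layer 3: {4}  cumulative {0,2,3,4}
Layer 4: {5}  cumulative {0,2,3,4,5}
R = {0,2,3,4,5}
witness 3: a·b

Answer: REACHABLE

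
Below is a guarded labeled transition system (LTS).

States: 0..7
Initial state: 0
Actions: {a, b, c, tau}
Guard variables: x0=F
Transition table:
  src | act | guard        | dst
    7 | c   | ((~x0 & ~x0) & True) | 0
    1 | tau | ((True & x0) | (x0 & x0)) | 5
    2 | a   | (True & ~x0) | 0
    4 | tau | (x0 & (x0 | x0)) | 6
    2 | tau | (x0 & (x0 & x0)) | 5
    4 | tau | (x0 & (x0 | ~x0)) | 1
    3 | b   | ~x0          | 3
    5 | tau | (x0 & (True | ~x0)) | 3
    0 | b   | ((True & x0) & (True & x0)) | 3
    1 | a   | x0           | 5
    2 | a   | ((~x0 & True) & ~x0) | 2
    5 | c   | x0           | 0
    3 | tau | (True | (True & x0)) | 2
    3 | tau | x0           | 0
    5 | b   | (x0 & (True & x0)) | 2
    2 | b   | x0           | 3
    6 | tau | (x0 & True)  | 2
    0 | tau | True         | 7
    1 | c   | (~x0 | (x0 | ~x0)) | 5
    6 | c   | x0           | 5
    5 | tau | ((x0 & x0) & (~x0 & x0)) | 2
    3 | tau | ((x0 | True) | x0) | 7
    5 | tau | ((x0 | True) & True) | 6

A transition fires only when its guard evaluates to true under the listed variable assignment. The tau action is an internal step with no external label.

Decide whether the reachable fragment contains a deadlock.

Reach set: {0,7}
  0: tau→7  [deg 1]
  7: c→0  [deg 1]

Answer: DEADLOCK-FREE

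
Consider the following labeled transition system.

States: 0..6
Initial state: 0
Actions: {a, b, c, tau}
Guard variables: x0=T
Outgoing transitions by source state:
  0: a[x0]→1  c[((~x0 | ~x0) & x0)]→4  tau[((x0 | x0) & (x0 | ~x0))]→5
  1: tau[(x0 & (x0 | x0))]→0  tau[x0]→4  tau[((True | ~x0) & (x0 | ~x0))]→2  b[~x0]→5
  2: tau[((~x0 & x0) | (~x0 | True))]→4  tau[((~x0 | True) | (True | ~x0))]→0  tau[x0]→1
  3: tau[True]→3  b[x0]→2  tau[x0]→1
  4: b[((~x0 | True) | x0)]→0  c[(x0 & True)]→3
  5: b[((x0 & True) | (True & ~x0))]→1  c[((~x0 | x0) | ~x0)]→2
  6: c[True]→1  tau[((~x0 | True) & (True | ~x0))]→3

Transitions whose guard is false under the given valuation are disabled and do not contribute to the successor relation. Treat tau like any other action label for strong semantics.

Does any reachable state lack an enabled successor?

Answer: DEADLOCK-FREE

Trace:
Reach set: {0,1,2,3,4,5}
  0: a→1  tau→5  [2 out]
  1: tau→0  tau→2  tau→4  [3 out]
  2: tau→0  tau→1  tau→4  [3 out]
  3: b→2  tau→1  tau→3  [3 out]
  4: b→0  c→3  [2 out]
  5: b→1  c→2  [2 out]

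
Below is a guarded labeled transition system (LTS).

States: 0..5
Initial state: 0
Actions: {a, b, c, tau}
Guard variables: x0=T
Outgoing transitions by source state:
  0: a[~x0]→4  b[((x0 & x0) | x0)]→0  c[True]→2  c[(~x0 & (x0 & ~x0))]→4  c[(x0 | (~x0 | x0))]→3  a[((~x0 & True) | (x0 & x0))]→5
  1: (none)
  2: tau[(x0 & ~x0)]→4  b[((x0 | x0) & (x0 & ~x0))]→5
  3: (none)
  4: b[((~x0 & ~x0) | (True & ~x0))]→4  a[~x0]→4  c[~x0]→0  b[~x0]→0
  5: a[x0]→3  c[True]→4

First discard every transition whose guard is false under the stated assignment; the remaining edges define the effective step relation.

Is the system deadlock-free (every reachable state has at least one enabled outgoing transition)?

Reachable = {0,2,3,4,5}
  0: a→5  b→0  c→2  c→3  [4 exit(s)]
  2: ∅  [STUCK]
  3: ∅  [STUCK]
  4: ∅  [STUCK]
  5: a→3  c→4  [2 exit(s)]
trace reaching 2: c

Answer: DEADLOCK at state 2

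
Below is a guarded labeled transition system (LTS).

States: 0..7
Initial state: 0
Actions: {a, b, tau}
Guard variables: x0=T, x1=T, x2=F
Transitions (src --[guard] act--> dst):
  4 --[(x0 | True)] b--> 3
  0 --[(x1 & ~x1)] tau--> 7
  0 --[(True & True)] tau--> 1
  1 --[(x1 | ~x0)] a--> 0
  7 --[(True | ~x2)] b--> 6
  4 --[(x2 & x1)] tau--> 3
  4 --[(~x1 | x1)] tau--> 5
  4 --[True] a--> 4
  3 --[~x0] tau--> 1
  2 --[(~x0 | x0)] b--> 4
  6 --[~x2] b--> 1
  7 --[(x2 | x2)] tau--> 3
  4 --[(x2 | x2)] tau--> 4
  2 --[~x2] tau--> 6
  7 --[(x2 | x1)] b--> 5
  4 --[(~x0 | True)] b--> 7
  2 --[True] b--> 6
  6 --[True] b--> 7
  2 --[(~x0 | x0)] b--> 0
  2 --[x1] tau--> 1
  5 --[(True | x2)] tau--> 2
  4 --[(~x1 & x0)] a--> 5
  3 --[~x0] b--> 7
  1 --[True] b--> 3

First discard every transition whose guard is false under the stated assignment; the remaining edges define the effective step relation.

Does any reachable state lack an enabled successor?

Reachable = {0,1,3}
  0: tau→1  [1 exit(s)]
  1: a→0  b→3  [2 exit(s)]
  3: ∅  [deadlock]
witness 3: tau·b

Answer: DEADLOCK at state 3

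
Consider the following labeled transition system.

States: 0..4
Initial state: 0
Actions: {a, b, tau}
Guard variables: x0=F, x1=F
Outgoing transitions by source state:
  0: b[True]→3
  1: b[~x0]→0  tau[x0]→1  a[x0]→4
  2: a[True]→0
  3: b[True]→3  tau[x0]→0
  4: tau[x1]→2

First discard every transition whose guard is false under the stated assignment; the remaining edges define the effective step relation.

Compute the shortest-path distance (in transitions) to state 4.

Breadth-first toward 4:
  Layer 0: {0}
  Layer 1: {3}
4 never appears.

Answer: UNREACHABLE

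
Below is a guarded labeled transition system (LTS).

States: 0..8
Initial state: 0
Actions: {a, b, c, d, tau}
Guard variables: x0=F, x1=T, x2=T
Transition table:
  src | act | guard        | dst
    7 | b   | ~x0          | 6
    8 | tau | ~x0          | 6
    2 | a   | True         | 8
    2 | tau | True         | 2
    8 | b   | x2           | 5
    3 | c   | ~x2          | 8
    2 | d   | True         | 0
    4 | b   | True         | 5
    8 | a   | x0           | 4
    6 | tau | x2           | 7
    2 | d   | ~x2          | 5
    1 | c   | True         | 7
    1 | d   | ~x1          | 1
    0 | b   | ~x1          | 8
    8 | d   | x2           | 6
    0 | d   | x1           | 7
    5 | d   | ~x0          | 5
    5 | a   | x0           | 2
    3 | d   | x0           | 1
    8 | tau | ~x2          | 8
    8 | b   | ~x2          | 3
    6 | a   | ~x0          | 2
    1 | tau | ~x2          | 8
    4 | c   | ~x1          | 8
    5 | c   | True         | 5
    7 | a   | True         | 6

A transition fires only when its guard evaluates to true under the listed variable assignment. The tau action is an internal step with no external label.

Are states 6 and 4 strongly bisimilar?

Answer: NOT BISIMILAR

Analysis:
Refine partition for ~:
  π0 = {{0,1,2,3,4,5,6,7,8}}
  π1 = {{0},{1},{2},{3},{4},{5},{6},{7},{8}}
stable after 2 split(s): 9 block(s)
6∈{6}, 4∈{4}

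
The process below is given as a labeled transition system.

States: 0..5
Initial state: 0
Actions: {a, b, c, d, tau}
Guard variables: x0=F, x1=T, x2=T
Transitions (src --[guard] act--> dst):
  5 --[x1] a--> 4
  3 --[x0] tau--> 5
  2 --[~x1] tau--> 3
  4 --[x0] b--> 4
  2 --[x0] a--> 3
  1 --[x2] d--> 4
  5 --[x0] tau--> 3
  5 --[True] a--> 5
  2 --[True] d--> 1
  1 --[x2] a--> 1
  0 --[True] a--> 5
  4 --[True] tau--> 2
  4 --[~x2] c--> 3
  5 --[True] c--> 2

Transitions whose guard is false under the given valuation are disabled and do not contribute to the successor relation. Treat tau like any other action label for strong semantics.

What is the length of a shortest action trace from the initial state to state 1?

BFS to 1:
  L0 = {0}
  L1 = {5}
  L2 = {2,4}
  L3 = {1}
first hit 1 at d=3 via a·c·d

Answer: 3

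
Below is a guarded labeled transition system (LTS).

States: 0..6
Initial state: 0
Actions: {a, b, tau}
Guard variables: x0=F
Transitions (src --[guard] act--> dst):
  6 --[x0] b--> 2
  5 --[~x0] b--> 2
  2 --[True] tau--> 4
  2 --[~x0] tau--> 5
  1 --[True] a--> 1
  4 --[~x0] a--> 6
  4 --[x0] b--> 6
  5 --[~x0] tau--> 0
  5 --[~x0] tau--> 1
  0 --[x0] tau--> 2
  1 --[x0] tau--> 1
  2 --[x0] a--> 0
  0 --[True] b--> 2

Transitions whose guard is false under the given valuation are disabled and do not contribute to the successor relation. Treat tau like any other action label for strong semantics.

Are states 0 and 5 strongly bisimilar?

Refine partition for ~:
  round 0: {{0,1,2,3,4,5,6}}
  round 1: {{0},{1,4},{2},{3,6},{5}}
  round 2: {{0},{1},{2},{3,6},{4},{5}}
Fixed point at round 3; 6 class(es).
class of 0: {0}; class of 5: {5}

Answer: NOT BISIMILAR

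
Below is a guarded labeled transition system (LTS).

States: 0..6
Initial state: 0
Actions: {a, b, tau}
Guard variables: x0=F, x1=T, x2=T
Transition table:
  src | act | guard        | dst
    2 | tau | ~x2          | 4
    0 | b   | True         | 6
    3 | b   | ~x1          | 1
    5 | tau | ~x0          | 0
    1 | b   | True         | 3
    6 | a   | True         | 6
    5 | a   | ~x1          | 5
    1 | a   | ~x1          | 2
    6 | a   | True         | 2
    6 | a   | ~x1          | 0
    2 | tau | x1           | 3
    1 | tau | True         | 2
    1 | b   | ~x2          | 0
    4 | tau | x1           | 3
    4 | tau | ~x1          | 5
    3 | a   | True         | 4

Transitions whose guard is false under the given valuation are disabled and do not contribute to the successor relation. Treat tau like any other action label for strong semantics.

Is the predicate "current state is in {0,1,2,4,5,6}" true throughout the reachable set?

Answer: INVARIANT VIOLATED at state 3

Working:
Allowed set {0,1,2,4,5,6}
R = {0,2,3,4,6}
  0: ✓
  2: ✓
  3: ✗ unsafe
  4: ✓
  6: ✓
counterexample path to 3: b·a·tau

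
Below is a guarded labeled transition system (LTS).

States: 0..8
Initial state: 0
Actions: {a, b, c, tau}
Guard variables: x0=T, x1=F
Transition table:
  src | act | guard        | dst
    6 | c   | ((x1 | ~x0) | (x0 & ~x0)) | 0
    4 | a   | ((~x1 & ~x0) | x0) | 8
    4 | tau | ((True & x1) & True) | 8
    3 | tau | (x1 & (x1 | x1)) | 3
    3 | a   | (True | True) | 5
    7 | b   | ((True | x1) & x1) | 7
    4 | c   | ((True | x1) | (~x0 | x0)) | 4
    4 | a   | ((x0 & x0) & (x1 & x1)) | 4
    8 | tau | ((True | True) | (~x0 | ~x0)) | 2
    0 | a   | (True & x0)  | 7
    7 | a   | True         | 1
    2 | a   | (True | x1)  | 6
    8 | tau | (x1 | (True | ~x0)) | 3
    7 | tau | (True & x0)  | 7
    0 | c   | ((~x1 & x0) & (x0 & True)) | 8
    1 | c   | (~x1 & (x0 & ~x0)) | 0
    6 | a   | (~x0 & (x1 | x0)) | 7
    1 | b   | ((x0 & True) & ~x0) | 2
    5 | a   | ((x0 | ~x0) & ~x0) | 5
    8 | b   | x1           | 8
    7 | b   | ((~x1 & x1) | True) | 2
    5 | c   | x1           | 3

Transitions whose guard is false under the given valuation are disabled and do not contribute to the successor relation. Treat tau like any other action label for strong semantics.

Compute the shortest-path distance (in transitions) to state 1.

Breadth-first toward 1:
  L0 = {0}
  L1 = {7,8}
  L2 = {1,2,3}
first hit 1 at d=2 via a·a

Answer: 2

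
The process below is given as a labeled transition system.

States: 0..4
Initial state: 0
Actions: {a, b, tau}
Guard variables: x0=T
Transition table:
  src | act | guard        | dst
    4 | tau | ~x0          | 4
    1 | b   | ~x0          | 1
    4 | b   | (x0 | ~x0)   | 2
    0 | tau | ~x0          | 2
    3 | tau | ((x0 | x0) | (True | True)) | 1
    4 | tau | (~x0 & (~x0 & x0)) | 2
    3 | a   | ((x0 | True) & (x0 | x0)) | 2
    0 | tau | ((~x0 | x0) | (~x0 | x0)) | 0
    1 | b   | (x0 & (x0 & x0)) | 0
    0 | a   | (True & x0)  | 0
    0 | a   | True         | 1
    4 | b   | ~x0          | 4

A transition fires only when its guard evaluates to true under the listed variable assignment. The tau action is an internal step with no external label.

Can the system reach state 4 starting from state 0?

Answer: UNREACHABLE

Working:
Guard filter leaves 7 enabled edge(s).
Layer 0: {0}
Layer 1: {1}  now seen {0,1}
Reach set: {0,1}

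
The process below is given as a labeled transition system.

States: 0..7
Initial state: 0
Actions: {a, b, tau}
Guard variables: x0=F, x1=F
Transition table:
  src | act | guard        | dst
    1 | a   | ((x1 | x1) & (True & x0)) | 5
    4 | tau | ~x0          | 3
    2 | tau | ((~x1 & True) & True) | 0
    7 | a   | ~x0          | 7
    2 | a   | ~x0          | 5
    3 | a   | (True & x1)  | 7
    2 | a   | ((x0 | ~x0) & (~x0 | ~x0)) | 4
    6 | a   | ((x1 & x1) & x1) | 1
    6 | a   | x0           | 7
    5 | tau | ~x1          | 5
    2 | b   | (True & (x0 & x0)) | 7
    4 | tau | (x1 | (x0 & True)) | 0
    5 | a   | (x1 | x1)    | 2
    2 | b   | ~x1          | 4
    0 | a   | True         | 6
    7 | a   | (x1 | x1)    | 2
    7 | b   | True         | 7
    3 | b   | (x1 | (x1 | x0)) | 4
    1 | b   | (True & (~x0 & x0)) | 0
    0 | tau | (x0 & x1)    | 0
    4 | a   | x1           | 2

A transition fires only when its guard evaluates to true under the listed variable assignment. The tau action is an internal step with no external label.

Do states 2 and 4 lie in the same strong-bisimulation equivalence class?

Answer: NOT BISIMILAR

Analysis:
Refine partition for ~:
  round 0: {{0,1,2,3,4,5,6,7}}
  round 1: {{0},{1,3,6},{2},{4,5},{7}}
  round 2: {{0},{1,3,6},{2},{4},{5},{7}}
stable after 3 split(s): 6 block(s)
class of 2: {2}; class of 4: {4}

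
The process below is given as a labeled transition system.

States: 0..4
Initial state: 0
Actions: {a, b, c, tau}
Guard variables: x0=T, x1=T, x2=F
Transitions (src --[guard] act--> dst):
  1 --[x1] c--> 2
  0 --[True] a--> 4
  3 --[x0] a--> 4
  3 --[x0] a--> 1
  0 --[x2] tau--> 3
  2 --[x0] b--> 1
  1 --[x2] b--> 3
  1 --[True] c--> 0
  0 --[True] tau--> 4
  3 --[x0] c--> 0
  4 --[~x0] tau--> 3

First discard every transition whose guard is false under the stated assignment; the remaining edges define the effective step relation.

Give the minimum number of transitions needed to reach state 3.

Answer: UNREACHABLE

Analysis:
BFS to 3:
  Layer 0: {0}
  Layer 1: {4}
3 never appears.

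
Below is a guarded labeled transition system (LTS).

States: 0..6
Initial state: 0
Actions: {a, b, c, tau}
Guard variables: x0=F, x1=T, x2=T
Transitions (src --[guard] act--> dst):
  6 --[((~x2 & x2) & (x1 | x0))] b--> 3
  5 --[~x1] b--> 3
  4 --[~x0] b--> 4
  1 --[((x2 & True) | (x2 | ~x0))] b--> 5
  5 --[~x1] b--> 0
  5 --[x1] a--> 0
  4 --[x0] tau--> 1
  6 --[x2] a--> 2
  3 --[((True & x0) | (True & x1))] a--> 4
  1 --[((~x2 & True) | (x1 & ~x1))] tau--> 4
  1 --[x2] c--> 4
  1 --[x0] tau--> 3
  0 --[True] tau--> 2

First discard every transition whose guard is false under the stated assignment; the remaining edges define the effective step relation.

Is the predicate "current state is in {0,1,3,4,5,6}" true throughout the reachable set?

Answer: INVARIANT VIOLATED at state 2

Trace:
Inv-set: {0,1,3,4,5,6}
R = {0,2}
  0: ✓
  2: VIOLATES
reach 2 via tau — violates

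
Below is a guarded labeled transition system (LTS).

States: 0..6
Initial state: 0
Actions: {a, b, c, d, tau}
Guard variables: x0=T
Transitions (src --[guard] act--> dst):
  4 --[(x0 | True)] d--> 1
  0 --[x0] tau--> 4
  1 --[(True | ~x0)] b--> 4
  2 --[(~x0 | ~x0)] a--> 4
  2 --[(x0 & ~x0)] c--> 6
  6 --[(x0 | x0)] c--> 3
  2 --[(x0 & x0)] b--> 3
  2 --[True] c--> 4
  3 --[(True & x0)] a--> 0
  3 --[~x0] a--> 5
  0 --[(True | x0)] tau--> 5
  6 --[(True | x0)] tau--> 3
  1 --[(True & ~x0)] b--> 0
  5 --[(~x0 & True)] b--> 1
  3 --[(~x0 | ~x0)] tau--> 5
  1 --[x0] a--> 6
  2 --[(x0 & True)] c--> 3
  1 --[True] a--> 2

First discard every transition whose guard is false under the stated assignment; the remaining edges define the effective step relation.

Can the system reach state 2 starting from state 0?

12 transition(s) survive guard evaluation.
L0 = {0}
L1 = {4,5}  total {0,4,5}
L2 = {1}  total {0,1,4,5}
L3 = {2,6}  total {0,1,2,4,5,6}
L4 = {3}  total {0,1,2,3,4,5,6}
Reachable = {0,1,2,3,4,5,6}
trace reaching 2: tau·d·a

Answer: REACHABLE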